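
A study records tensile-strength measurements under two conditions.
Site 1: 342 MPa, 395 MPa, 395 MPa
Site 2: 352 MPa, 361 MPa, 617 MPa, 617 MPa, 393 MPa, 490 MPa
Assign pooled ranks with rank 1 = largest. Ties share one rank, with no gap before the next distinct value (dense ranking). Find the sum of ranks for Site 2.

Sorted (descending): 617, 617, 490, 395, 395, 393, 361, 352, 342
The 2 values of 617 share dense rank 1.
The 2 values of 395 share dense rank 3.
Remaining distinct values take the next consecutive integers.
Site 2 values → pooled ranks: 352→6, 361→5, 617→1, 617→1, 393→4, 490→2
Rank sum = 6 + 5 + 1 + 1 + 4 + 2 = 19

19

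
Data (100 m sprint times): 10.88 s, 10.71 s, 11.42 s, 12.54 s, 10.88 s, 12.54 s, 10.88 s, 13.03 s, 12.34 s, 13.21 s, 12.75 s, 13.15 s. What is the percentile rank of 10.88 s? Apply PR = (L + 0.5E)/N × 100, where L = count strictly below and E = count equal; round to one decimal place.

N = 12.
Strictly below 10.88: 1. Equal to 10.88: 3.
PR = (1 + 0.5·3)/12 × 100 = 20.8

20.8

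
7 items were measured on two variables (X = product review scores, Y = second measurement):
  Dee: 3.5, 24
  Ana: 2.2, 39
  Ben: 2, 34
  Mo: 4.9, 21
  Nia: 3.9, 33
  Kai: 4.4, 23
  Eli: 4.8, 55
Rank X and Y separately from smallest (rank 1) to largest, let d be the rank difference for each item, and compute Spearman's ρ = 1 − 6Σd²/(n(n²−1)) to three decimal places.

Ranks of variable 1: 3, 2, 1, 7, 4, 5, 6
Ranks of variable 2: 3, 6, 5, 1, 4, 2, 7
d = r₁ − r₂: 0, -4, -4, 6, 0, 3, -1
d²: 0, 16, 16, 36, 0, 9, 1; Σd² = 78
ρ = 1 − 6·78/(7·48) = 1 − 468/336 = -0.393

-0.393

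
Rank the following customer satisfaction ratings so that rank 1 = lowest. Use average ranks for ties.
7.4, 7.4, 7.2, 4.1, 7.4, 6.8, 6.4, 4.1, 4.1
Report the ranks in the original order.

Sorted (ascending): 4.1, 4.1, 4.1, 6.4, 6.8, 7.2, 7.4, 7.4, 7.4
The 3 values of 4.1 occupy positions 1–3 → average rank 2.
The 3 values of 7.4 occupy positions 7–9 → average rank 8.

8, 8, 6, 2, 8, 5, 4, 2, 2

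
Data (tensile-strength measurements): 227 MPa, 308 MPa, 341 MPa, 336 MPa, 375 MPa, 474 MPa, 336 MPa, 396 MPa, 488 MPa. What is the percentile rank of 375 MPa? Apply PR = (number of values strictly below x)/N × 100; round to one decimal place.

55.6

N = 9.
Strictly below 375: 5. Equal to 375: 1.
PR = 5/9 × 100 = 55.6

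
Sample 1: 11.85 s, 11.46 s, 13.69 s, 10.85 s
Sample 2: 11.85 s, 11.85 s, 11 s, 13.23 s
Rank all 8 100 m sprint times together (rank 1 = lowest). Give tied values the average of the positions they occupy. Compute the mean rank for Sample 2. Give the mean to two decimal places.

4.75

Sorted (ascending): 10.85, 11, 11.46, 11.85, 11.85, 11.85, 13.23, 13.69
The 3 values of 11.85 occupy positions 4–6 → average rank 5.
Sample 2 values → pooled ranks: 11.85→5, 11.85→5, 11→2, 13.23→7
Mean rank = (5 + 5 + 2 + 7) / 4 = 4.75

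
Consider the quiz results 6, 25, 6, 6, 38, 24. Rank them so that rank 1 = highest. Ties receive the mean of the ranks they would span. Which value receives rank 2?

Sorted (descending): 38, 25, 24, 6, 6, 6
The 3 values of 6 occupy positions 4–6 → average rank 5.
Rank 2 → value 25.

25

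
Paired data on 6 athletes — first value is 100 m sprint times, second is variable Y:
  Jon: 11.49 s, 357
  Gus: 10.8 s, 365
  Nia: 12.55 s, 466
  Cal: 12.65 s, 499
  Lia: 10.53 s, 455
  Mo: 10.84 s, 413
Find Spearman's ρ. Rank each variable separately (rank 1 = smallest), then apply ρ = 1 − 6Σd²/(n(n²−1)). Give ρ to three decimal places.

Ranks of variable 1: 4, 2, 5, 6, 1, 3
Ranks of variable 2: 1, 2, 5, 6, 4, 3
d = r₁ − r₂: 3, 0, 0, 0, -3, 0
d²: 9, 0, 0, 0, 9, 0; Σd² = 18
ρ = 1 − 6·18/(6·35) = 1 − 108/210 = 0.486

0.486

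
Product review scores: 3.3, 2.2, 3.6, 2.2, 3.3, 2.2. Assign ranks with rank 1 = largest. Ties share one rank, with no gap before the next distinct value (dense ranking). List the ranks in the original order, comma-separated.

2, 3, 1, 3, 2, 3

Sorted (descending): 3.6, 3.3, 3.3, 2.2, 2.2, 2.2
The 2 values of 3.3 share dense rank 2.
The 3 values of 2.2 share dense rank 3.
Remaining distinct values take the next consecutive integers.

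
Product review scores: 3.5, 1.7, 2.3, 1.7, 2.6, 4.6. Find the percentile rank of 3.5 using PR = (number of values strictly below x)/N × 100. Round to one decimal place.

N = 6.
Strictly below 3.5: 4. Equal to 3.5: 1.
PR = 4/6 × 100 = 66.7

66.7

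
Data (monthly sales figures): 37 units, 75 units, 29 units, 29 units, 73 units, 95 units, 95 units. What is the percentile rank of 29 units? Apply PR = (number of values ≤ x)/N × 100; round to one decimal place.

N = 7.
Strictly below 29: 0. Equal to 29: 2.
PR = 2/7 × 100 = 28.6

28.6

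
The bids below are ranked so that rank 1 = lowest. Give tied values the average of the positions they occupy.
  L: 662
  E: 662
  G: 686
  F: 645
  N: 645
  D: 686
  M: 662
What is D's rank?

6.5

Sorted (ascending): 645, 645, 662, 662, 662, 686, 686
The 2 values of 645 occupy positions 1–2 → average rank (1+2)/2 = 1.5.
The 3 values of 662 occupy positions 3–5 → average rank 4.
The 2 values of 686 occupy positions 6–7 → average rank (6+7)/2 = 6.5.
D has value 686 → rank 6.5.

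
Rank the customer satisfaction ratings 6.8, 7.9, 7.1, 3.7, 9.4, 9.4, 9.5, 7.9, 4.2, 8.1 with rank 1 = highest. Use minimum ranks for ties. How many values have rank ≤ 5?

Sorted (descending): 9.5, 9.4, 9.4, 8.1, 7.9, 7.9, 7.1, 6.8, 4.2, 3.7
The 2 values of 9.4 occupy positions 2–3 → each gets rank 2.
The 2 values of 7.9 occupy positions 5–6 → each gets rank 5.
Ranks ≤ 5: {1, 2, 2, 4, 5, 5} → 6 values.

6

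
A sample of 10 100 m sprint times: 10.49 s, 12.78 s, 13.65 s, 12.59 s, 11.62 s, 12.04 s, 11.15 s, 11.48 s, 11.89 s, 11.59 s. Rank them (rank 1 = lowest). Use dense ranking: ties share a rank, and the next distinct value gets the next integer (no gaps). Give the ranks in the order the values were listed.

1, 9, 10, 8, 5, 7, 2, 3, 6, 4

Sorted (ascending): 10.49, 11.15, 11.48, 11.59, 11.62, 11.89, 12.04, 12.59, 12.78, 13.65
No ties — each value takes its position as its rank.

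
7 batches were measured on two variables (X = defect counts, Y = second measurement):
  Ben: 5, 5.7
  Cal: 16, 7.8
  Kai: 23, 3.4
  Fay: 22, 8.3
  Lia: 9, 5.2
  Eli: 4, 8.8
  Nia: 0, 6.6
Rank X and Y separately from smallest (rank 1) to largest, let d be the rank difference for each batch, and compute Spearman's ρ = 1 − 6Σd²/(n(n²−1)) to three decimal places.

-0.321

Ranks of variable 1: 3, 5, 7, 6, 4, 2, 1
Ranks of variable 2: 3, 5, 1, 6, 2, 7, 4
d = r₁ − r₂: 0, 0, 6, 0, 2, -5, -3
d²: 0, 0, 36, 0, 4, 25, 9; Σd² = 74
ρ = 1 − 6·74/(7·48) = 1 − 444/336 = -0.321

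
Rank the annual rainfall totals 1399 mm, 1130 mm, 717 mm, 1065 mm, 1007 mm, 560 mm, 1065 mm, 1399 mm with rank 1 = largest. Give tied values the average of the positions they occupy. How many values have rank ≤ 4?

3

Sorted (descending): 1399, 1399, 1130, 1065, 1065, 1007, 717, 560
The 2 values of 1399 occupy positions 1–2 → average rank (1+2)/2 = 1.5.
The 2 values of 1065 occupy positions 4–5 → average rank (4+5)/2 = 4.5.
Ranks ≤ 4: {1.5, 1.5, 3} → 3 values.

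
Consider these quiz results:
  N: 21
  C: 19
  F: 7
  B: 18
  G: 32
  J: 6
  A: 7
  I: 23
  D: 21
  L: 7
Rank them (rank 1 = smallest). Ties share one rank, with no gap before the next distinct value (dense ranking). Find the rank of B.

3

Sorted (ascending): 6, 7, 7, 7, 18, 19, 21, 21, 23, 32
The 3 values of 7 share dense rank 2.
The 2 values of 21 share dense rank 5.
Remaining distinct values take the next consecutive integers.
B has value 18 → rank 3.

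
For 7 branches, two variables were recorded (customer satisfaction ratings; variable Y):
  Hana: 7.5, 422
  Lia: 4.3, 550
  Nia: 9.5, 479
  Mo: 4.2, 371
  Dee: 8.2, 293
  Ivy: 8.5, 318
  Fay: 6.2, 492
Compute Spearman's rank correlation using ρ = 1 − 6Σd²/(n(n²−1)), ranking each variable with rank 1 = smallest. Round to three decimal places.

-0.321

Ranks of variable 1: 4, 2, 7, 1, 5, 6, 3
Ranks of variable 2: 4, 7, 5, 3, 1, 2, 6
d = r₁ − r₂: 0, -5, 2, -2, 4, 4, -3
d²: 0, 25, 4, 4, 16, 16, 9; Σd² = 74
ρ = 1 − 6·74/(7·48) = 1 − 444/336 = -0.321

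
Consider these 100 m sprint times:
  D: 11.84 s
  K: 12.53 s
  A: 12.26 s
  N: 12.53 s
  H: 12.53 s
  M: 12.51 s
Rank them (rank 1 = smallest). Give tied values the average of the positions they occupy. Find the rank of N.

5

Sorted (ascending): 11.84, 12.26, 12.51, 12.53, 12.53, 12.53
The 3 values of 12.53 occupy positions 4–6 → average rank 5.
N has value 12.53 s → rank 5.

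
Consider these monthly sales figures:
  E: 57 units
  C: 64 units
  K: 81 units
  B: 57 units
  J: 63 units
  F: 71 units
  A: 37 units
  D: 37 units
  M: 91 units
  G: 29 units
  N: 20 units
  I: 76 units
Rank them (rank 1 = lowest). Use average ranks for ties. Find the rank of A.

Sorted (ascending): 20, 29, 37, 37, 57, 57, 63, 64, 71, 76, 81, 91
The 2 values of 37 occupy positions 3–4 → average rank (3+4)/2 = 3.5.
The 2 values of 57 occupy positions 5–6 → average rank (5+6)/2 = 5.5.
A has value 37 units → rank 3.5.

3.5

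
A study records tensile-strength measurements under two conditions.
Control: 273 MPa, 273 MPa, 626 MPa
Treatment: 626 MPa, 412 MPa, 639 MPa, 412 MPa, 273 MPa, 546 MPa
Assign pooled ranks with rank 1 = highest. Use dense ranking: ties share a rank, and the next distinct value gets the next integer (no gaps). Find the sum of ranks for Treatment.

Sorted (descending): 639, 626, 626, 546, 412, 412, 273, 273, 273
The 2 values of 626 share dense rank 2.
The 2 values of 412 share dense rank 4.
The 3 values of 273 share dense rank 5.
Remaining distinct values take the next consecutive integers.
Treatment values → pooled ranks: 626→2, 412→4, 639→1, 412→4, 273→5, 546→3
Rank sum = 2 + 4 + 1 + 4 + 5 + 3 = 19

19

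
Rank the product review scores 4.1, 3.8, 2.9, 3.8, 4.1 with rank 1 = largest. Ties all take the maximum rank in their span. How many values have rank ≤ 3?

Sorted (descending): 4.1, 4.1, 3.8, 3.8, 2.9
The 2 values of 4.1 occupy positions 1–2 → each gets rank 2.
The 2 values of 3.8 occupy positions 3–4 → each gets rank 4.
Ranks ≤ 3: {2, 2} → 2 values.

2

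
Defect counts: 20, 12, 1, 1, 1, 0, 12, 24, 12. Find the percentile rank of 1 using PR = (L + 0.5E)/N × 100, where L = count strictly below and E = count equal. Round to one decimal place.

27.8

N = 9.
Strictly below 1: 1. Equal to 1: 3.
PR = (1 + 0.5·3)/9 × 100 = 27.8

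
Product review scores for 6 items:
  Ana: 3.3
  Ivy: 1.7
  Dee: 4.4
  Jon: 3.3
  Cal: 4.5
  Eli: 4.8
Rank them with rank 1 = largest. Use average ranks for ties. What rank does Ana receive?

4.5

Sorted (descending): 4.8, 4.5, 4.4, 3.3, 3.3, 1.7
The 2 values of 3.3 occupy positions 4–5 → average rank (4+5)/2 = 4.5.
Ana has value 3.3 → rank 4.5.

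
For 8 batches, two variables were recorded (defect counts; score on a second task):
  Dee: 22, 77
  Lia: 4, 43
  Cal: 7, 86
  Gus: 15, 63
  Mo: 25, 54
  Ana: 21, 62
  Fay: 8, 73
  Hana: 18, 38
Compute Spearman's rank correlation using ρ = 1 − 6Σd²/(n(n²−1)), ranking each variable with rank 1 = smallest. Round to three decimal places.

-0.095

Ranks of variable 1: 7, 1, 2, 4, 8, 6, 3, 5
Ranks of variable 2: 7, 2, 8, 5, 3, 4, 6, 1
d = r₁ − r₂: 0, -1, -6, -1, 5, 2, -3, 4
d²: 0, 1, 36, 1, 25, 4, 9, 16; Σd² = 92
ρ = 1 − 6·92/(8·63) = 1 − 552/504 = -0.095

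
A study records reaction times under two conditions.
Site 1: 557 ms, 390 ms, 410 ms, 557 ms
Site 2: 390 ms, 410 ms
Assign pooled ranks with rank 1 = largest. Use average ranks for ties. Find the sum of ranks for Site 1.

Sorted (descending): 557, 557, 410, 410, 390, 390
The 2 values of 557 occupy positions 1–2 → average rank (1+2)/2 = 1.5.
The 2 values of 410 occupy positions 3–4 → average rank (3+4)/2 = 3.5.
The 2 values of 390 occupy positions 5–6 → average rank (5+6)/2 = 5.5.
Site 1 values → pooled ranks: 557→1.5, 390→5.5, 410→3.5, 557→1.5
Rank sum = 1.5 + 5.5 + 3.5 + 1.5 = 12

12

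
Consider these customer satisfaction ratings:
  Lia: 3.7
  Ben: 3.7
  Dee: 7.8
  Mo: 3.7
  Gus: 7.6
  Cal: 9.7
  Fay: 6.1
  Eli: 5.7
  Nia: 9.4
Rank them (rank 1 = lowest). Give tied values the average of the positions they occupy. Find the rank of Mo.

Sorted (ascending): 3.7, 3.7, 3.7, 5.7, 6.1, 7.6, 7.8, 9.4, 9.7
The 3 values of 3.7 occupy positions 1–3 → average rank 2.
Mo has value 3.7 → rank 2.

2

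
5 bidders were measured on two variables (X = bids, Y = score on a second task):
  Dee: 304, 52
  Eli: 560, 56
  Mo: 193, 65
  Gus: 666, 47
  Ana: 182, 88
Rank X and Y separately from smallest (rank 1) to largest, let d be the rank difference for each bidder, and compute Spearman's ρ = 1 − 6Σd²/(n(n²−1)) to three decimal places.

Ranks of variable 1: 3, 4, 2, 5, 1
Ranks of variable 2: 2, 3, 4, 1, 5
d = r₁ − r₂: 1, 1, -2, 4, -4
d²: 1, 1, 4, 16, 16; Σd² = 38
ρ = 1 − 6·38/(5·24) = 1 − 228/120 = -0.900

-0.900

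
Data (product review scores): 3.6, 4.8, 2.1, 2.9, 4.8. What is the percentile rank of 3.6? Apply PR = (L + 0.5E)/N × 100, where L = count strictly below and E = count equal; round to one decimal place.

N = 5.
Strictly below 3.6: 2. Equal to 3.6: 1.
PR = (2 + 0.5·1)/5 × 100 = 50.0

50.0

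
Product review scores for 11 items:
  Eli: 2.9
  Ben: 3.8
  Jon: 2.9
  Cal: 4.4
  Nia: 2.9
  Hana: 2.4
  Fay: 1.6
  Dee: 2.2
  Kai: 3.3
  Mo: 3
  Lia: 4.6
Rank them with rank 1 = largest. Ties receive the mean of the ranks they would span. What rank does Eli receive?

Sorted (descending): 4.6, 4.4, 3.8, 3.3, 3, 2.9, 2.9, 2.9, 2.4, 2.2, 1.6
The 3 values of 2.9 occupy positions 6–8 → average rank 7.
Eli has value 2.9 → rank 7.

7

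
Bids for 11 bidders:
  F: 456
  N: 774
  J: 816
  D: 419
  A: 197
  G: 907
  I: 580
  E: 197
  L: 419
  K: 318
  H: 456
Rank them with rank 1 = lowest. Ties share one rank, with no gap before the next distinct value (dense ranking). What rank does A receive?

1

Sorted (ascending): 197, 197, 318, 419, 419, 456, 456, 580, 774, 816, 907
The 2 values of 197 share dense rank 1.
The 2 values of 419 share dense rank 3.
The 2 values of 456 share dense rank 4.
Remaining distinct values take the next consecutive integers.
A has value 197 → rank 1.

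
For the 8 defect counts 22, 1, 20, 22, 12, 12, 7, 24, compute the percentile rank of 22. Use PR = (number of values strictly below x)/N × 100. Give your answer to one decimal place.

62.5

N = 8.
Strictly below 22: 5. Equal to 22: 2.
PR = 5/8 × 100 = 62.5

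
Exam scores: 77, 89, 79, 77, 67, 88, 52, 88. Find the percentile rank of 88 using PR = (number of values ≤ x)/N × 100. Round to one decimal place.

N = 8.
Strictly below 88: 5. Equal to 88: 2.
PR = 7/8 × 100 = 87.5

87.5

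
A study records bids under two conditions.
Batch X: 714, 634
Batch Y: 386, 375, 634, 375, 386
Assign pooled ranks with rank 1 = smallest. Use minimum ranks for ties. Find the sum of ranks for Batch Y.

13

Sorted (ascending): 375, 375, 386, 386, 634, 634, 714
The 2 values of 375 occupy positions 1–2 → each gets rank 1.
The 2 values of 386 occupy positions 3–4 → each gets rank 3.
The 2 values of 634 occupy positions 5–6 → each gets rank 5.
Batch Y values → pooled ranks: 386→3, 375→1, 634→5, 375→1, 386→3
Rank sum = 3 + 1 + 5 + 1 + 3 = 13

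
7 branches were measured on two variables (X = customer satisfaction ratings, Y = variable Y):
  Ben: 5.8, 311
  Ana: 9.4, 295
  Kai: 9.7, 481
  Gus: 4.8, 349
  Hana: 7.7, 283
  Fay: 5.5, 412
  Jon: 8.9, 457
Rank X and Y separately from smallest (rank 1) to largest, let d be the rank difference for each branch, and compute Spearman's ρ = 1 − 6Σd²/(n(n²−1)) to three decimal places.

0.214

Ranks of variable 1: 3, 6, 7, 1, 4, 2, 5
Ranks of variable 2: 3, 2, 7, 4, 1, 5, 6
d = r₁ − r₂: 0, 4, 0, -3, 3, -3, -1
d²: 0, 16, 0, 9, 9, 9, 1; Σd² = 44
ρ = 1 − 6·44/(7·48) = 1 − 264/336 = 0.214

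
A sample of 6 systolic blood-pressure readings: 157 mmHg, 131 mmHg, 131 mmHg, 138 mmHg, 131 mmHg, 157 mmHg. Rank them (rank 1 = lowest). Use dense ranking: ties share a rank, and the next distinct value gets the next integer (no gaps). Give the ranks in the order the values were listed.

Sorted (ascending): 131, 131, 131, 138, 157, 157
The 3 values of 131 share dense rank 1.
The 2 values of 157 share dense rank 3.
Remaining distinct values take the next consecutive integers.

3, 1, 1, 2, 1, 3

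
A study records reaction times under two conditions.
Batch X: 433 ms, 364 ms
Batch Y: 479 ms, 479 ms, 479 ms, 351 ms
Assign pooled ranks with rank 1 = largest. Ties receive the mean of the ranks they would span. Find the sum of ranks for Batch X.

Sorted (descending): 479, 479, 479, 433, 364, 351
The 3 values of 479 occupy positions 1–3 → average rank 2.
Batch X values → pooled ranks: 433→4, 364→5
Rank sum = 4 + 5 = 9

9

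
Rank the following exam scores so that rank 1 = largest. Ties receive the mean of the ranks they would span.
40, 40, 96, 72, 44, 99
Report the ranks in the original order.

5.5, 5.5, 2, 3, 4, 1

Sorted (descending): 99, 96, 72, 44, 40, 40
The 2 values of 40 occupy positions 5–6 → average rank (5+6)/2 = 5.5.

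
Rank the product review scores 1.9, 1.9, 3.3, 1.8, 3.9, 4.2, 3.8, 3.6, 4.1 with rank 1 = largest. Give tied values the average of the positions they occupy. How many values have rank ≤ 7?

6

Sorted (descending): 4.2, 4.1, 3.9, 3.8, 3.6, 3.3, 1.9, 1.9, 1.8
The 2 values of 1.9 occupy positions 7–8 → average rank (7+8)/2 = 7.5.
Ranks ≤ 7: {1, 2, 3, 4, 5, 6} → 6 values.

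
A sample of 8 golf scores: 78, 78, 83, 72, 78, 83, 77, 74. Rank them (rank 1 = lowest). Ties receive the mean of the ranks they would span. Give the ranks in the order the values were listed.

5, 5, 7.5, 1, 5, 7.5, 3, 2

Sorted (ascending): 72, 74, 77, 78, 78, 78, 83, 83
The 3 values of 78 occupy positions 4–6 → average rank 5.
The 2 values of 83 occupy positions 7–8 → average rank (7+8)/2 = 7.5.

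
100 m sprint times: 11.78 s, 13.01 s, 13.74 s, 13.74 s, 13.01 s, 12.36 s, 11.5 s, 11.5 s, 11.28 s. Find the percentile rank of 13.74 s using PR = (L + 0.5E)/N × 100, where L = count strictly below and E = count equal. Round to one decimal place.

N = 9.
Strictly below 13.74: 7. Equal to 13.74: 2.
PR = (7 + 0.5·2)/9 × 100 = 88.9

88.9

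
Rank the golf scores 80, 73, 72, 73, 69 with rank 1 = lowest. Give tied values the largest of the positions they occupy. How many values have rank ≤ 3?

Sorted (ascending): 69, 72, 73, 73, 80
The 2 values of 73 occupy positions 3–4 → each gets rank 4.
Ranks ≤ 3: {1, 2} → 2 values.

2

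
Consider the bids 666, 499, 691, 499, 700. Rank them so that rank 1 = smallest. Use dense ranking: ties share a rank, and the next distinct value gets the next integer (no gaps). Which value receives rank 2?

666

Sorted (ascending): 499, 499, 666, 691, 700
The 2 values of 499 share dense rank 1.
Remaining distinct values take the next consecutive integers.
Rank 2 → value 666.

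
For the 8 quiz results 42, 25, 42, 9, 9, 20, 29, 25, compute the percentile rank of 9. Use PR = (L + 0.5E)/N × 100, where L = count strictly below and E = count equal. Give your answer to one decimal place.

12.5

N = 8.
Strictly below 9: 0. Equal to 9: 2.
PR = (0 + 0.5·2)/8 × 100 = 12.5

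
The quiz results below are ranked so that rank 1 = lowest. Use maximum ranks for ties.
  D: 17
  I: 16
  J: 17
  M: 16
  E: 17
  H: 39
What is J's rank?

5

Sorted (ascending): 16, 16, 17, 17, 17, 39
The 2 values of 16 occupy positions 1–2 → each gets rank 2.
The 3 values of 17 occupy positions 3–5 → each gets rank 5.
J has value 17 → rank 5.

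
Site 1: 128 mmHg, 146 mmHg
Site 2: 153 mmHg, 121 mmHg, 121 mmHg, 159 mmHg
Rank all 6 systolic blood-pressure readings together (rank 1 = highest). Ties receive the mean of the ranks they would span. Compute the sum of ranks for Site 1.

7

Sorted (descending): 159, 153, 146, 128, 121, 121
The 2 values of 121 occupy positions 5–6 → average rank (5+6)/2 = 5.5.
Site 1 values → pooled ranks: 128→4, 146→3
Rank sum = 4 + 3 = 7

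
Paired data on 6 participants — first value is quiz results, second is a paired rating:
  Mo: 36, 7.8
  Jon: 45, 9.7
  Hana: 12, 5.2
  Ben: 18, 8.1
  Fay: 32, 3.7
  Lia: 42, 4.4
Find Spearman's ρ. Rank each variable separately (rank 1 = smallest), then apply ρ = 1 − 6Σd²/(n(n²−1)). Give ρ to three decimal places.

Ranks of variable 1: 4, 6, 1, 2, 3, 5
Ranks of variable 2: 4, 6, 3, 5, 1, 2
d = r₁ − r₂: 0, 0, -2, -3, 2, 3
d²: 0, 0, 4, 9, 4, 9; Σd² = 26
ρ = 1 − 6·26/(6·35) = 1 − 156/210 = 0.257

0.257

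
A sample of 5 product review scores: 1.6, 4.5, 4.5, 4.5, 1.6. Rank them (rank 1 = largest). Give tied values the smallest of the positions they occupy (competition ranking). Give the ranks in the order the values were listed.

4, 1, 1, 1, 4

Sorted (descending): 4.5, 4.5, 4.5, 1.6, 1.6
The 3 values of 4.5 occupy positions 1–3 → each gets rank 1.
The 2 values of 1.6 occupy positions 4–5 → each gets rank 4.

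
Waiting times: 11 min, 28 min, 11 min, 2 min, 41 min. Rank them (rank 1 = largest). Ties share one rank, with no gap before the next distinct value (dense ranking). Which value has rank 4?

2

Sorted (descending): 41, 28, 11, 11, 2
The 2 values of 11 share dense rank 3.
Remaining distinct values take the next consecutive integers.
Rank 4 → value 2.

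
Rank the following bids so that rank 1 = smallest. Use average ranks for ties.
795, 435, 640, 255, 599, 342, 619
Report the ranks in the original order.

7, 3, 6, 1, 4, 2, 5

Sorted (ascending): 255, 342, 435, 599, 619, 640, 795
No ties — each value takes its position as its rank.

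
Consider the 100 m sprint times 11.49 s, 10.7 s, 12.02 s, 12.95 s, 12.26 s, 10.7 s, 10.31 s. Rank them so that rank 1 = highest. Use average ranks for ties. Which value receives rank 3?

12.02

Sorted (descending): 12.95, 12.26, 12.02, 11.49, 10.7, 10.7, 10.31
The 2 values of 10.7 occupy positions 5–6 → average rank (5+6)/2 = 5.5.
Rank 3 → value 12.02.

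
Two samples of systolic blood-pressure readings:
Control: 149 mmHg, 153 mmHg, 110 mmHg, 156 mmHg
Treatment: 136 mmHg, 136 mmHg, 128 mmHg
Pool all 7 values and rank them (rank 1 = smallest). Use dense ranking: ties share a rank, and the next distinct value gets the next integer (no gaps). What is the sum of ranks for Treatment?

8

Sorted (ascending): 110, 128, 136, 136, 149, 153, 156
The 2 values of 136 share dense rank 3.
Remaining distinct values take the next consecutive integers.
Treatment values → pooled ranks: 136→3, 136→3, 128→2
Rank sum = 3 + 3 + 2 = 8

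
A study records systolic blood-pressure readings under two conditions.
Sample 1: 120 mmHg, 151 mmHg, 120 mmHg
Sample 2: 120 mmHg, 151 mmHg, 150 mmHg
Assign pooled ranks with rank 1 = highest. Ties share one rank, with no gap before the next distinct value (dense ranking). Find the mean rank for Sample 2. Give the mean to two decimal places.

2.00

Sorted (descending): 151, 151, 150, 120, 120, 120
The 2 values of 151 share dense rank 1.
The 3 values of 120 share dense rank 3.
Remaining distinct values take the next consecutive integers.
Sample 2 values → pooled ranks: 120→3, 151→1, 150→2
Mean rank = (3 + 1 + 2) / 3 = 2.00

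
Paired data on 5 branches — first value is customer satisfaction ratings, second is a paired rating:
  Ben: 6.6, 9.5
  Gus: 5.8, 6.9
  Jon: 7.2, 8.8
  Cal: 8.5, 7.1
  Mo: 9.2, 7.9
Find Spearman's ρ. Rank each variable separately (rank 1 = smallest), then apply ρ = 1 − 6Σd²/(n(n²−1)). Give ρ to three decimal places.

Ranks of variable 1: 2, 1, 3, 4, 5
Ranks of variable 2: 5, 1, 4, 2, 3
d = r₁ − r₂: -3, 0, -1, 2, 2
d²: 9, 0, 1, 4, 4; Σd² = 18
ρ = 1 − 6·18/(5·24) = 1 − 108/120 = 0.100

0.100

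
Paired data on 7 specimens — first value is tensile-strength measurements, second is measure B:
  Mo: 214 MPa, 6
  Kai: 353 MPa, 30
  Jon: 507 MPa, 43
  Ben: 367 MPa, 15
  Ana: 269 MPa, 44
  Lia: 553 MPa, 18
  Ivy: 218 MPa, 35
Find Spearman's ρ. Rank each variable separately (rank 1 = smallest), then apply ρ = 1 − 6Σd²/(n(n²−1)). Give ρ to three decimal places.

Ranks of variable 1: 1, 4, 6, 5, 3, 7, 2
Ranks of variable 2: 1, 4, 6, 2, 7, 3, 5
d = r₁ − r₂: 0, 0, 0, 3, -4, 4, -3
d²: 0, 0, 0, 9, 16, 16, 9; Σd² = 50
ρ = 1 − 6·50/(7·48) = 1 − 300/336 = 0.107

0.107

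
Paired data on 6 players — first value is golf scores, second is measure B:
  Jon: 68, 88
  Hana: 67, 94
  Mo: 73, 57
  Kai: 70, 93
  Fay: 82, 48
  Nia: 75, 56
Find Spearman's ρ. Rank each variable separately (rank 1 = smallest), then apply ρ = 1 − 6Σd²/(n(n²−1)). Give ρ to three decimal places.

-0.943

Ranks of variable 1: 2, 1, 4, 3, 6, 5
Ranks of variable 2: 4, 6, 3, 5, 1, 2
d = r₁ − r₂: -2, -5, 1, -2, 5, 3
d²: 4, 25, 1, 4, 25, 9; Σd² = 68
ρ = 1 − 6·68/(6·35) = 1 − 408/210 = -0.943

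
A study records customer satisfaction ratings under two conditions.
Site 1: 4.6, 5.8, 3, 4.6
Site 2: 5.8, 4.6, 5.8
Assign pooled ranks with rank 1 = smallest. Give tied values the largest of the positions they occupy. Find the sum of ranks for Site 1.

Sorted (ascending): 3, 4.6, 4.6, 4.6, 5.8, 5.8, 5.8
The 3 values of 4.6 occupy positions 2–4 → each gets rank 4.
The 3 values of 5.8 occupy positions 5–7 → each gets rank 7.
Site 1 values → pooled ranks: 4.6→4, 5.8→7, 3→1, 4.6→4
Rank sum = 4 + 7 + 1 + 4 = 16

16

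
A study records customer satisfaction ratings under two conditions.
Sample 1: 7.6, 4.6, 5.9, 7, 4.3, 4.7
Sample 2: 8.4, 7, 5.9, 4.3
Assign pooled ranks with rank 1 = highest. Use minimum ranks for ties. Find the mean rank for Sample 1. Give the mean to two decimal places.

Sorted (descending): 8.4, 7.6, 7, 7, 5.9, 5.9, 4.7, 4.6, 4.3, 4.3
The 2 values of 7 occupy positions 3–4 → each gets rank 3.
The 2 values of 5.9 occupy positions 5–6 → each gets rank 5.
The 2 values of 4.3 occupy positions 9–10 → each gets rank 9.
Sample 1 values → pooled ranks: 7.6→2, 4.6→8, 5.9→5, 7→3, 4.3→9, 4.7→7
Mean rank = (2 + 8 + 5 + 3 + 9 + 7) / 6 = 5.67

5.67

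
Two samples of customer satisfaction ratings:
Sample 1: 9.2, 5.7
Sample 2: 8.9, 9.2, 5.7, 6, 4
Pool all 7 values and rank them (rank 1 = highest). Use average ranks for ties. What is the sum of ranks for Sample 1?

7

Sorted (descending): 9.2, 9.2, 8.9, 6, 5.7, 5.7, 4
The 2 values of 9.2 occupy positions 1–2 → average rank (1+2)/2 = 1.5.
The 2 values of 5.7 occupy positions 5–6 → average rank (5+6)/2 = 5.5.
Sample 1 values → pooled ranks: 9.2→1.5, 5.7→5.5
Rank sum = 1.5 + 5.5 = 7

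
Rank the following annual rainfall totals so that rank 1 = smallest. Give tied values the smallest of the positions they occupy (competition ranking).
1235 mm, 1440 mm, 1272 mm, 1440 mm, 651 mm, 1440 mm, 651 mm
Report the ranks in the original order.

3, 5, 4, 5, 1, 5, 1

Sorted (ascending): 651, 651, 1235, 1272, 1440, 1440, 1440
The 2 values of 651 occupy positions 1–2 → each gets rank 1.
The 3 values of 1440 occupy positions 5–7 → each gets rank 5.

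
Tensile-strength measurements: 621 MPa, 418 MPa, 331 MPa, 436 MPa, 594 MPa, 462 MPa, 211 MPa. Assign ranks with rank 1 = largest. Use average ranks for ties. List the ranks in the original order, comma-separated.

1, 5, 6, 4, 2, 3, 7

Sorted (descending): 621, 594, 462, 436, 418, 331, 211
No ties — each value takes its position as its rank.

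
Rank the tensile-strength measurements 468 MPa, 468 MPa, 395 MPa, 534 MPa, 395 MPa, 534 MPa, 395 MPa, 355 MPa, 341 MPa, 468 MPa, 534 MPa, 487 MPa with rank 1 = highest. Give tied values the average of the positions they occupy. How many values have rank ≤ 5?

Sorted (descending): 534, 534, 534, 487, 468, 468, 468, 395, 395, 395, 355, 341
The 3 values of 534 occupy positions 1–3 → average rank 2.
The 3 values of 468 occupy positions 5–7 → average rank 6.
The 3 values of 395 occupy positions 8–10 → average rank 9.
Ranks ≤ 5: {2, 2, 2, 4} → 4 values.

4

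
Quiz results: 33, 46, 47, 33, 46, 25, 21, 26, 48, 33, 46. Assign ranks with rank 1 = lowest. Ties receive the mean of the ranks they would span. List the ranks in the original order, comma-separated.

Sorted (ascending): 21, 25, 26, 33, 33, 33, 46, 46, 46, 47, 48
The 3 values of 33 occupy positions 4–6 → average rank 5.
The 3 values of 46 occupy positions 7–9 → average rank 8.

5, 8, 10, 5, 8, 2, 1, 3, 11, 5, 8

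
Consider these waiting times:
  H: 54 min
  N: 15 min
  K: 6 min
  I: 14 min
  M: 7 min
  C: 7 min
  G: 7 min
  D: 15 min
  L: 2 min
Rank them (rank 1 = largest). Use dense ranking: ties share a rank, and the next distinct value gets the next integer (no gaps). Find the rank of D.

2

Sorted (descending): 54, 15, 15, 14, 7, 7, 7, 6, 2
The 2 values of 15 share dense rank 2.
The 3 values of 7 share dense rank 4.
Remaining distinct values take the next consecutive integers.
D has value 15 min → rank 2.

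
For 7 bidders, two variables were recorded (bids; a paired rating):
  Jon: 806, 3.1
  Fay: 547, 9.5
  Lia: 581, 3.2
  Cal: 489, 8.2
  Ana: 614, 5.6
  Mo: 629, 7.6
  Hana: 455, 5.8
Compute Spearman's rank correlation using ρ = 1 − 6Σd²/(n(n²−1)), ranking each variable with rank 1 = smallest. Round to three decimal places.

-0.536

Ranks of variable 1: 7, 3, 4, 2, 5, 6, 1
Ranks of variable 2: 1, 7, 2, 6, 3, 5, 4
d = r₁ − r₂: 6, -4, 2, -4, 2, 1, -3
d²: 36, 16, 4, 16, 4, 1, 9; Σd² = 86
ρ = 1 − 6·86/(7·48) = 1 − 516/336 = -0.536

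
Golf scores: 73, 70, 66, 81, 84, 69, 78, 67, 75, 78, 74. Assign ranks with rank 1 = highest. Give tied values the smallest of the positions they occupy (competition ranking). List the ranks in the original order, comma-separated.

7, 8, 11, 2, 1, 9, 3, 10, 5, 3, 6

Sorted (descending): 84, 81, 78, 78, 75, 74, 73, 70, 69, 67, 66
The 2 values of 78 occupy positions 3–4 → each gets rank 3.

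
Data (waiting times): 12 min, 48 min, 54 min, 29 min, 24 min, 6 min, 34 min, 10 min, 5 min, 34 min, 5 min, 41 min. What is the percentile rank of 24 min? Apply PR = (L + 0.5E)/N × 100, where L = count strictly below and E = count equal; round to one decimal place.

N = 12.
Strictly below 24: 5. Equal to 24: 1.
PR = (5 + 0.5·1)/12 × 100 = 45.8

45.8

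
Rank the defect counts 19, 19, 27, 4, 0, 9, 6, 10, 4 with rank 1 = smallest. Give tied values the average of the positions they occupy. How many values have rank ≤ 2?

1

Sorted (ascending): 0, 4, 4, 6, 9, 10, 19, 19, 27
The 2 values of 4 occupy positions 2–3 → average rank (2+3)/2 = 2.5.
The 2 values of 19 occupy positions 7–8 → average rank (7+8)/2 = 7.5.
Ranks ≤ 2: {1} → 1 value.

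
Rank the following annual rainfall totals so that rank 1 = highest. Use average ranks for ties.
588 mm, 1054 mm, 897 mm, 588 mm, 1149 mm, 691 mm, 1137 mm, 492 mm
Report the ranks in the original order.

Sorted (descending): 1149, 1137, 1054, 897, 691, 588, 588, 492
The 2 values of 588 occupy positions 6–7 → average rank (6+7)/2 = 6.5.

6.5, 3, 4, 6.5, 1, 5, 2, 8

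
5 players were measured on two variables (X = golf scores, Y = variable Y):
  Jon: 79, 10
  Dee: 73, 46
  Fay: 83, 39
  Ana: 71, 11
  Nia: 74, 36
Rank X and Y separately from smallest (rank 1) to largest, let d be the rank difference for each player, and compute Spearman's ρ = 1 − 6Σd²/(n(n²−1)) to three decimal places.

Ranks of variable 1: 4, 2, 5, 1, 3
Ranks of variable 2: 1, 5, 4, 2, 3
d = r₁ − r₂: 3, -3, 1, -1, 0
d²: 9, 9, 1, 1, 0; Σd² = 20
ρ = 1 − 6·20/(5·24) = 1 − 120/120 = 0.000

0.000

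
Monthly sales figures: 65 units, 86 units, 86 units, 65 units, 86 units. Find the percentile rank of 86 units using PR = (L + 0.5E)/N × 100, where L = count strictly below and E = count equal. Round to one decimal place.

N = 5.
Strictly below 86: 2. Equal to 86: 3.
PR = (2 + 0.5·3)/5 × 100 = 70.0

70.0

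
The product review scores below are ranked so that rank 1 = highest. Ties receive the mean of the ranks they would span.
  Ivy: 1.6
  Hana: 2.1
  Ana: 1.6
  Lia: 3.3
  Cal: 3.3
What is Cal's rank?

Sorted (descending): 3.3, 3.3, 2.1, 1.6, 1.6
The 2 values of 3.3 occupy positions 1–2 → average rank (1+2)/2 = 1.5.
The 2 values of 1.6 occupy positions 4–5 → average rank (4+5)/2 = 4.5.
Cal has value 3.3 → rank 1.5.

1.5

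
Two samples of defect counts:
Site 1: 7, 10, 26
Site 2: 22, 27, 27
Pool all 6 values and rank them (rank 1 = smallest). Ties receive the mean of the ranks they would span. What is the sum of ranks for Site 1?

7

Sorted (ascending): 7, 10, 22, 26, 27, 27
The 2 values of 27 occupy positions 5–6 → average rank (5+6)/2 = 5.5.
Site 1 values → pooled ranks: 7→1, 10→2, 26→4
Rank sum = 1 + 2 + 4 = 7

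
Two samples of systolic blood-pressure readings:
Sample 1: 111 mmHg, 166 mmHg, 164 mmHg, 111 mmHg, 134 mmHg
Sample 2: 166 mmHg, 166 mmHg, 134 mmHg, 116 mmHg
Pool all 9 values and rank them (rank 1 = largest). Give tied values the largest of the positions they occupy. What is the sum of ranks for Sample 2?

19

Sorted (descending): 166, 166, 166, 164, 134, 134, 116, 111, 111
The 3 values of 166 occupy positions 1–3 → each gets rank 3.
The 2 values of 134 occupy positions 5–6 → each gets rank 6.
The 2 values of 111 occupy positions 8–9 → each gets rank 9.
Sample 2 values → pooled ranks: 166→3, 166→3, 134→6, 116→7
Rank sum = 3 + 3 + 6 + 7 = 19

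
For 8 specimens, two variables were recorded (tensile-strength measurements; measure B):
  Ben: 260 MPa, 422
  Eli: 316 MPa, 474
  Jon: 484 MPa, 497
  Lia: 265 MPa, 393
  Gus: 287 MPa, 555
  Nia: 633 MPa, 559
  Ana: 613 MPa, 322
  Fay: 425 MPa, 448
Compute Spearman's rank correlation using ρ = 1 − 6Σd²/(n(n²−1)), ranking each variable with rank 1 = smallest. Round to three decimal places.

0.310

Ranks of variable 1: 1, 4, 6, 2, 3, 8, 7, 5
Ranks of variable 2: 3, 5, 6, 2, 7, 8, 1, 4
d = r₁ − r₂: -2, -1, 0, 0, -4, 0, 6, 1
d²: 4, 1, 0, 0, 16, 0, 36, 1; Σd² = 58
ρ = 1 − 6·58/(8·63) = 1 − 348/504 = 0.310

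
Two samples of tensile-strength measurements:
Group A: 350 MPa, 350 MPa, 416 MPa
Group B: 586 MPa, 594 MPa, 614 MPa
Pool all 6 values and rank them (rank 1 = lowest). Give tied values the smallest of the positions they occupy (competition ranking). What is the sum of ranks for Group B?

15

Sorted (ascending): 350, 350, 416, 586, 594, 614
The 2 values of 350 occupy positions 1–2 → each gets rank 1.
Group B values → pooled ranks: 586→4, 594→5, 614→6
Rank sum = 4 + 5 + 6 = 15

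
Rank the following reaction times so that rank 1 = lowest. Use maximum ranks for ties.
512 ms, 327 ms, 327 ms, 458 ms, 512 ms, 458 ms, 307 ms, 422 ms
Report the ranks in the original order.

8, 3, 3, 6, 8, 6, 1, 4

Sorted (ascending): 307, 327, 327, 422, 458, 458, 512, 512
The 2 values of 327 occupy positions 2–3 → each gets rank 3.
The 2 values of 458 occupy positions 5–6 → each gets rank 6.
The 2 values of 512 occupy positions 7–8 → each gets rank 8.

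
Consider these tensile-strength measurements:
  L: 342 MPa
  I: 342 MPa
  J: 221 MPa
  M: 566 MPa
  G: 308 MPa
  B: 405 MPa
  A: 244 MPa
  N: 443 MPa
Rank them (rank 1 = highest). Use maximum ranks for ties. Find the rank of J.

8

Sorted (descending): 566, 443, 405, 342, 342, 308, 244, 221
The 2 values of 342 occupy positions 4–5 → each gets rank 5.
J has value 221 MPa → rank 8.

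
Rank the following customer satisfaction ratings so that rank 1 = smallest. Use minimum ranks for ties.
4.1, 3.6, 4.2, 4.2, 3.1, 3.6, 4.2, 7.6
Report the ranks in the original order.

4, 2, 5, 5, 1, 2, 5, 8

Sorted (ascending): 3.1, 3.6, 3.6, 4.1, 4.2, 4.2, 4.2, 7.6
The 2 values of 3.6 occupy positions 2–3 → each gets rank 2.
The 3 values of 4.2 occupy positions 5–7 → each gets rank 5.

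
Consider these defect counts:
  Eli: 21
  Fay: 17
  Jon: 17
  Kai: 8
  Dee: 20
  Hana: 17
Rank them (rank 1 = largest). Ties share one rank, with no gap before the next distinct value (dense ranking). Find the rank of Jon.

3

Sorted (descending): 21, 20, 17, 17, 17, 8
The 3 values of 17 share dense rank 3.
Remaining distinct values take the next consecutive integers.
Jon has value 17 → rank 3.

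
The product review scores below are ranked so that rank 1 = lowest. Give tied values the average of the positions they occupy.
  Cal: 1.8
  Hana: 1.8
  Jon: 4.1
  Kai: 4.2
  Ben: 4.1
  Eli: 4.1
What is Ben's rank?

4

Sorted (ascending): 1.8, 1.8, 4.1, 4.1, 4.1, 4.2
The 2 values of 1.8 occupy positions 1–2 → average rank (1+2)/2 = 1.5.
The 3 values of 4.1 occupy positions 3–5 → average rank 4.
Ben has value 4.1 → rank 4.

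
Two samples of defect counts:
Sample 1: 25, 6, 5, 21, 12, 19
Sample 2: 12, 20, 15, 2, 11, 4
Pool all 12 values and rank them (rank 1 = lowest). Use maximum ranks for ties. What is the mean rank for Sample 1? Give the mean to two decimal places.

7.67

Sorted (ascending): 2, 4, 5, 6, 11, 12, 12, 15, 19, 20, 21, 25
The 2 values of 12 occupy positions 6–7 → each gets rank 7.
Sample 1 values → pooled ranks: 25→12, 6→4, 5→3, 21→11, 12→7, 19→9
Mean rank = (12 + 4 + 3 + 11 + 7 + 9) / 6 = 7.67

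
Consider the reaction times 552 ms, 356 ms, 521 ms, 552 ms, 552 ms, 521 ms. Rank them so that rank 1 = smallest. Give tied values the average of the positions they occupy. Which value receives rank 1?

356

Sorted (ascending): 356, 521, 521, 552, 552, 552
The 2 values of 521 occupy positions 2–3 → average rank (2+3)/2 = 2.5.
The 3 values of 552 occupy positions 4–6 → average rank 5.
Rank 1 → value 356.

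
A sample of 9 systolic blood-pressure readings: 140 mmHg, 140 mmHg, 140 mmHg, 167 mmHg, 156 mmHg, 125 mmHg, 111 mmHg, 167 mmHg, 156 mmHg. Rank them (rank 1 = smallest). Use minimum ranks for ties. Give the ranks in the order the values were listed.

3, 3, 3, 8, 6, 2, 1, 8, 6

Sorted (ascending): 111, 125, 140, 140, 140, 156, 156, 167, 167
The 3 values of 140 occupy positions 3–5 → each gets rank 3.
The 2 values of 156 occupy positions 6–7 → each gets rank 6.
The 2 values of 167 occupy positions 8–9 → each gets rank 8.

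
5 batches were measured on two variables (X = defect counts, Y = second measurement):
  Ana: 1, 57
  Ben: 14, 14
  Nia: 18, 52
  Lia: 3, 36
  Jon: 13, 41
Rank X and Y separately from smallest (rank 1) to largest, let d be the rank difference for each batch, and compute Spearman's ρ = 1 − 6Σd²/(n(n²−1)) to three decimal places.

-0.300

Ranks of variable 1: 1, 4, 5, 2, 3
Ranks of variable 2: 5, 1, 4, 2, 3
d = r₁ − r₂: -4, 3, 1, 0, 0
d²: 16, 9, 1, 0, 0; Σd² = 26
ρ = 1 − 6·26/(5·24) = 1 − 156/120 = -0.300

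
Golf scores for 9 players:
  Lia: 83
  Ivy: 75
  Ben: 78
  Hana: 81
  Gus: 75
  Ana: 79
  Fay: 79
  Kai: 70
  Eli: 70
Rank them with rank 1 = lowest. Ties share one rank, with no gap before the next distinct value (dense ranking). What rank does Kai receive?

Sorted (ascending): 70, 70, 75, 75, 78, 79, 79, 81, 83
The 2 values of 70 share dense rank 1.
The 2 values of 75 share dense rank 2.
The 2 values of 79 share dense rank 4.
Remaining distinct values take the next consecutive integers.
Kai has value 70 → rank 1.

1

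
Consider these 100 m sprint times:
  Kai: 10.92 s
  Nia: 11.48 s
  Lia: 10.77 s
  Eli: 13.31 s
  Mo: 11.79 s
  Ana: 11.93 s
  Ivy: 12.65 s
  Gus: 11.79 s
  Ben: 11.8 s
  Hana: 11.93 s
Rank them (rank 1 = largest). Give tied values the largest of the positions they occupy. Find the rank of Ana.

4

Sorted (descending): 13.31, 12.65, 11.93, 11.93, 11.8, 11.79, 11.79, 11.48, 10.92, 10.77
The 2 values of 11.93 occupy positions 3–4 → each gets rank 4.
The 2 values of 11.79 occupy positions 6–7 → each gets rank 7.
Ana has value 11.93 s → rank 4.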